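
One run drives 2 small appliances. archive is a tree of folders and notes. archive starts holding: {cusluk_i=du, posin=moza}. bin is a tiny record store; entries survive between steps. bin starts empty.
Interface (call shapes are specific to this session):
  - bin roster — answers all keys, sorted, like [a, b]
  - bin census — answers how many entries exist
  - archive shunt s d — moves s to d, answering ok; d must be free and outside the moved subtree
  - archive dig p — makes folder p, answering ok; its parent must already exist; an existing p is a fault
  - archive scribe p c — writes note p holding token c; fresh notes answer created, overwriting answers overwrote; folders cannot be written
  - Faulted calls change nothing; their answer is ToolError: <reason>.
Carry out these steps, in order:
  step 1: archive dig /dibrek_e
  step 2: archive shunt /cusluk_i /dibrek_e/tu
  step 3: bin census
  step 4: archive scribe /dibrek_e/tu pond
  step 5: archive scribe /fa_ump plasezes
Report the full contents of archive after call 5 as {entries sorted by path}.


Answer: {dibrek_e/, dibrek_e/tu=pond, fa_ump=plasezes, posin=moza}

Derivation:
// archive dig(/dibrek_e) : ok
// archive shunt(/cusluk_i, /dibrek_e/tu) : ok
// bin census() : 0
// archive scribe(/dibrek_e/tu, pond) : overwrote
// archive scribe(/fa_ump, plasezes) : created


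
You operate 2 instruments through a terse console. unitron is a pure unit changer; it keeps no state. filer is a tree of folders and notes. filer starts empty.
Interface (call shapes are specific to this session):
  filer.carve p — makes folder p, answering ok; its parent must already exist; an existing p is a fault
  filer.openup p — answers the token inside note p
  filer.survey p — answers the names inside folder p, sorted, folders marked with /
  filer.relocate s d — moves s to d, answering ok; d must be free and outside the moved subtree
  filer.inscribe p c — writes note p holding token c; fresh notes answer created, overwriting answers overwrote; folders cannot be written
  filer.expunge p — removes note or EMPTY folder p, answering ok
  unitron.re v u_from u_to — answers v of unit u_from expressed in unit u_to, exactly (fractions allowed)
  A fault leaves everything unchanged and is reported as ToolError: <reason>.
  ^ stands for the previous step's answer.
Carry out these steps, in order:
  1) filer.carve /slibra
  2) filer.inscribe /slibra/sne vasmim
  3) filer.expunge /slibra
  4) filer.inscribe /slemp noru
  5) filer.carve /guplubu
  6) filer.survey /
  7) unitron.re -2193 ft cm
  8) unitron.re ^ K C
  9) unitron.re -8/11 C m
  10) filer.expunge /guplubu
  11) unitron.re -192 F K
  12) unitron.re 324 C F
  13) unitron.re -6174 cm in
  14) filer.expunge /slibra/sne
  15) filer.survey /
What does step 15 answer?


Answer: [slemp, slibra/]

Derivation:
·→ filer.carve(p→/slibra)
·← ok
·→ filer.inscribe(p→/slibra/sne, c→vasmim)
·← created
·→ filer.expunge(p→/slibra)
·← ToolError: not empty
·→ filer.inscribe(p→/slemp, c→noru)
·← created
·→ filer.carve(p→/guplubu)
·← ok
·→ filer.survey(p→/)
·← [guplubu/, slemp, slibra/]
·→ unitron.re(v→-2193, u_from→ft, u_to→cm)
·← -1671066/25
·→ unitron.re(v→^, u_from→K, u_to→C)
·← -6711579/100
·→ unitron.re(v→-8/11, u_from→C, u_to→m)
·← ToolError: incompatible units
·→ filer.expunge(p→/guplubu)
·← ok
·→ unitron.re(v→-192, u_from→F, u_to→K)
·← 26767/180
·→ unitron.re(v→324, u_from→C, u_to→F)
·← 3076/5
·→ unitron.re(v→-6174, u_from→cm, u_to→in)
·← -308700/127
·→ filer.expunge(p→/slibra/sne)
·← ok
·→ filer.survey(p→/)
·← [slemp, slibra/]


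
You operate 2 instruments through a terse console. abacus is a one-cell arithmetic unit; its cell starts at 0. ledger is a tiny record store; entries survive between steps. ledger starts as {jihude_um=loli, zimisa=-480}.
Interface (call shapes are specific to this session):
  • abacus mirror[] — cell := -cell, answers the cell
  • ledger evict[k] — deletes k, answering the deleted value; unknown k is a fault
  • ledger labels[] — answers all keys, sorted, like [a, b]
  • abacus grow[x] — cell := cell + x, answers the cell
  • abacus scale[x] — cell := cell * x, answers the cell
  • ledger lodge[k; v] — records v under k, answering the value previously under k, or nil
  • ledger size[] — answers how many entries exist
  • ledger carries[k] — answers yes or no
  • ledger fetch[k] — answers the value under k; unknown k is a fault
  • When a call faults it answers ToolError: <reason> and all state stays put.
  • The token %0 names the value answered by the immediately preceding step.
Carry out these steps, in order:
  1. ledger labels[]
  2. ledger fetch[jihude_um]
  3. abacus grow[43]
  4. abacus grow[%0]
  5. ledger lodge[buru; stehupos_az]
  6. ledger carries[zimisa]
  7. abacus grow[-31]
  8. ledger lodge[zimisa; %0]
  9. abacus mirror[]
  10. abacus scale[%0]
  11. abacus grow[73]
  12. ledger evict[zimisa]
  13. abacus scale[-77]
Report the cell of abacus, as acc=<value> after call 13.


Then ledger labels, and get [jihude_um, zimisa].
Invoking ledger fetch passing k→jihude_um, → loli.
Next I call abacus grow passing x→43, which returns 43.
Now I run abacus grow passing x→%0, and observe 86.
I try ledger lodge passing k→buru, v→stehupos_az, and see nil.
Invoking ledger carries passing k→zimisa, which returns yes.
Then abacus grow passing x→-31, — result: 55.
I try ledger lodge passing k→zimisa, v→%0, yielding -480.
Next I call abacus mirror(), — result: -55.
Calling abacus scale passing x→%0, and get 3025.
I run abacus grow passing x→73, and get 3098.
Using ledger evict passing k→zimisa, giving 55.
Calling abacus scale passing x→-77, giving -238546.

Answer: acc=-238546


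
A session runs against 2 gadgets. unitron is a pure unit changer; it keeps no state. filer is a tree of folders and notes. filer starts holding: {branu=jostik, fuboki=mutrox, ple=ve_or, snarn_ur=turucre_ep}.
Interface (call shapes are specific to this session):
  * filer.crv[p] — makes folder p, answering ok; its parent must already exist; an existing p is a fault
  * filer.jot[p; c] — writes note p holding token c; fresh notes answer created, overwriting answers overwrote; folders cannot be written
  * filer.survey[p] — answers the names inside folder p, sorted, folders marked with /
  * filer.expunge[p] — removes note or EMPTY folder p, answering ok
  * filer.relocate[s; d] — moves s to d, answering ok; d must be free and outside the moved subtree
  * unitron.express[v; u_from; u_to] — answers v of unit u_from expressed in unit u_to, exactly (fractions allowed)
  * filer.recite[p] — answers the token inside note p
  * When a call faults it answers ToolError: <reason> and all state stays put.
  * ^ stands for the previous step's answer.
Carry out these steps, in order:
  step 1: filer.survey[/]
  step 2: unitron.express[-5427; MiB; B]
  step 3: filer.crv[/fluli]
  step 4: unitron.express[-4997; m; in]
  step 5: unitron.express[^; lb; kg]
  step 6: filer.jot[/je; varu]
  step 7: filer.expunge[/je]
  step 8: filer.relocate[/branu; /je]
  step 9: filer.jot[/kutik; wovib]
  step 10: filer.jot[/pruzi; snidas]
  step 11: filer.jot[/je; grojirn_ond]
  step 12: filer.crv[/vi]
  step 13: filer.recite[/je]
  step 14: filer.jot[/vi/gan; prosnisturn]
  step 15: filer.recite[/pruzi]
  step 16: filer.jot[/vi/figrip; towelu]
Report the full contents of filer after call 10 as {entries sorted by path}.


Answer: {fluli/, fuboki=mutrox, je=jostik, kutik=wovib, ple=ve_or, pruzi=snidas, snarn_ur=turucre_ep}

Derivation:
>>> filer.survey p=/
:: [branu, fuboki, ple, snarn_ur]
>>> unitron.express v=-5427 u_from=MiB u_to=B
:: -5690621952
>>> filer.crv p=/fluli
:: ok
>>> unitron.express v=-4997 u_from=m u_to=in
:: -24985000/127
>>> unitron.express v=^ u_from=lb u_to=kg
:: -226660107289/2540000
>>> filer.jot p=/je c=varu
:: created
>>> filer.expunge p=/je
:: ok
>>> filer.relocate s=/branu d=/je
:: ok
>>> filer.jot p=/kutik c=wovib
:: created
>>> filer.jot p=/pruzi c=snidas
:: created
>>> filer.jot p=/je c=grojirn_ond
:: overwrote
>>> filer.crv p=/vi
:: ok
>>> filer.recite p=/je
:: grojirn_ond
>>> filer.jot p=/vi/gan c=prosnisturn
:: created
>>> filer.recite p=/pruzi
:: snidas
>>> filer.jot p=/vi/figrip c=towelu
:: created


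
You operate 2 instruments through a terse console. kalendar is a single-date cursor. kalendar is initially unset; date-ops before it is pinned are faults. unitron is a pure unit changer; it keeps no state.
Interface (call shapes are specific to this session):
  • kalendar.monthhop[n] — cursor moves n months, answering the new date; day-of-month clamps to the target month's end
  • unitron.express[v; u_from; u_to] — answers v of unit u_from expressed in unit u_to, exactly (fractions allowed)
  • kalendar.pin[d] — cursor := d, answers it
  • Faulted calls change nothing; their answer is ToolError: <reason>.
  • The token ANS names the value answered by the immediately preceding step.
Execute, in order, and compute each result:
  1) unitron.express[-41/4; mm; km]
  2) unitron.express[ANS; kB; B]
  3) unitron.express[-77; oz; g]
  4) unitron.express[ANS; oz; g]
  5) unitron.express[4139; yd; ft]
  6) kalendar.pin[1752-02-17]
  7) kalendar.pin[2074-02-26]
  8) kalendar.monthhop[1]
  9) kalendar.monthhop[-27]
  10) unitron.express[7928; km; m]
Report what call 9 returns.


~$ express v: -41/4 u_from: mm u_to: km
  -41/4000000
~$ express v: ANS u_from: kB u_to: B
  -41/4000
~$ express v: -77 u_from: oz u_to: g
  -3492661249/1600000
~$ express v: ANS u_from: oz u_to: g
  -158424449354107013/2560000000000
~$ express v: 4139 u_from: yd u_to: ft
  12417
~$ pin d: 1752-02-17
  1752-02-17
~$ pin d: 2074-02-26
  2074-02-26
~$ monthhop n: 1
  2074-03-26
~$ monthhop n: -27
  2071-12-26
~$ express v: 7928 u_from: km u_to: m
  7928000

Answer: 2071-12-26


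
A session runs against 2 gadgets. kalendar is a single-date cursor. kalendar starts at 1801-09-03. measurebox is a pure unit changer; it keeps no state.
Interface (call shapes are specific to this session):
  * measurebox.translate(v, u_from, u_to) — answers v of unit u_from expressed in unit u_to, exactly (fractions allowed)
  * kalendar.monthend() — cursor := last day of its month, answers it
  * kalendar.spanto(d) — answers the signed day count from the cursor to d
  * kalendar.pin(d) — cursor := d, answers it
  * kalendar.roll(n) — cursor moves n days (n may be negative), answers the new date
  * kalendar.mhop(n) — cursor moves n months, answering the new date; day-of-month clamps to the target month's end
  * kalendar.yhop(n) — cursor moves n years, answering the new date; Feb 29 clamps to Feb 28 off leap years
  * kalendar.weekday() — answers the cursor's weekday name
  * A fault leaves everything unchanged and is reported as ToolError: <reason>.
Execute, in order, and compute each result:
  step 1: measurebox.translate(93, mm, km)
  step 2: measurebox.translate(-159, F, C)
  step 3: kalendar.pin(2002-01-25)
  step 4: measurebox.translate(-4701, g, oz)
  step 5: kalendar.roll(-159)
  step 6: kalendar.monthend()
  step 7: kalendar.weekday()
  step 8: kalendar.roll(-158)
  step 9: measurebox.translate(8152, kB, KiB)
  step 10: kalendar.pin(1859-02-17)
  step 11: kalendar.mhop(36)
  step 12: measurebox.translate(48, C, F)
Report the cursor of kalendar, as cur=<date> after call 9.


Answer: cur=2001-03-26

Derivation:
~$ measurebox.translate v='93' u_from='mm' u_to='km'
  93/1000000
~$ measurebox.translate v='-159' u_from='F' u_to='C'
  -955/9
~$ kalendar.pin d='2002-01-25'
  2002-01-25
~$ measurebox.translate v='-4701' u_from='g' u_to='oz'
  -7521600000/45359237
~$ kalendar.roll n='-159'
  2001-08-19
~$ kalendar.monthend
  2001-08-31
~$ kalendar.weekday
  Friday
~$ kalendar.roll n='-158'
  2001-03-26
~$ measurebox.translate v='8152' u_from='kB' u_to='KiB'
  127375/16
~$ kalendar.pin d='1859-02-17'
  1859-02-17
~$ kalendar.mhop n='36'
  1862-02-17
~$ measurebox.translate v='48' u_from='C' u_to='F'
  592/5


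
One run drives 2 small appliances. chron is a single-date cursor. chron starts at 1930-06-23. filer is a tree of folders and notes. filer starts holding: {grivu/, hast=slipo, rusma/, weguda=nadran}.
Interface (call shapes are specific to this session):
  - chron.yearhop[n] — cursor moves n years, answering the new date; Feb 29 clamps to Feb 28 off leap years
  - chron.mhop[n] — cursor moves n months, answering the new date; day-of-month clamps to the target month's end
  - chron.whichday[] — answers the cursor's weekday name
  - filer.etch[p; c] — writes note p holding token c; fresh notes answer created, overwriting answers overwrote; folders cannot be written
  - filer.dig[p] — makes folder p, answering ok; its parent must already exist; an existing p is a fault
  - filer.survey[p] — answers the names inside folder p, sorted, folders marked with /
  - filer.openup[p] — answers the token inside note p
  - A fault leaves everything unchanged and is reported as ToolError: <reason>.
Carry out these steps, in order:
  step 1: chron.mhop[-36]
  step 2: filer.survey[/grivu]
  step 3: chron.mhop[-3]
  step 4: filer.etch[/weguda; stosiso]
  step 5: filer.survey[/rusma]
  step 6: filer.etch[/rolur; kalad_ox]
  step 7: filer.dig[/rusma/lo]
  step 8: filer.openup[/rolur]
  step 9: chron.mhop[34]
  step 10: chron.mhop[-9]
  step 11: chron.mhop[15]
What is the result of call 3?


Answer: 1927-03-23

Derivation:
I run chron.mhop with n→-36, and get 1927-06-23.
Then filer.survey with p→/grivu, and observe [].
I call chron.mhop with n→-3, and see 1927-03-23.
Now I run filer.etch with p→/weguda, c→stosiso, → overwrote.
Calling filer.survey with p→/rusma, yielding [].
I use filer.etch with p→/rolur, c→kalad_ox, and see created.
Calling filer.dig with p→/rusma/lo, and get ok.
Calling filer.openup with p→/rolur: kalad_ox.
Invoking chron.mhop with n→34, and see 1930-01-23.
Now I run chron.mhop with n→-9, and get 1929-04-23.
Now I run chron.mhop with n→15, — result: 1930-07-23.


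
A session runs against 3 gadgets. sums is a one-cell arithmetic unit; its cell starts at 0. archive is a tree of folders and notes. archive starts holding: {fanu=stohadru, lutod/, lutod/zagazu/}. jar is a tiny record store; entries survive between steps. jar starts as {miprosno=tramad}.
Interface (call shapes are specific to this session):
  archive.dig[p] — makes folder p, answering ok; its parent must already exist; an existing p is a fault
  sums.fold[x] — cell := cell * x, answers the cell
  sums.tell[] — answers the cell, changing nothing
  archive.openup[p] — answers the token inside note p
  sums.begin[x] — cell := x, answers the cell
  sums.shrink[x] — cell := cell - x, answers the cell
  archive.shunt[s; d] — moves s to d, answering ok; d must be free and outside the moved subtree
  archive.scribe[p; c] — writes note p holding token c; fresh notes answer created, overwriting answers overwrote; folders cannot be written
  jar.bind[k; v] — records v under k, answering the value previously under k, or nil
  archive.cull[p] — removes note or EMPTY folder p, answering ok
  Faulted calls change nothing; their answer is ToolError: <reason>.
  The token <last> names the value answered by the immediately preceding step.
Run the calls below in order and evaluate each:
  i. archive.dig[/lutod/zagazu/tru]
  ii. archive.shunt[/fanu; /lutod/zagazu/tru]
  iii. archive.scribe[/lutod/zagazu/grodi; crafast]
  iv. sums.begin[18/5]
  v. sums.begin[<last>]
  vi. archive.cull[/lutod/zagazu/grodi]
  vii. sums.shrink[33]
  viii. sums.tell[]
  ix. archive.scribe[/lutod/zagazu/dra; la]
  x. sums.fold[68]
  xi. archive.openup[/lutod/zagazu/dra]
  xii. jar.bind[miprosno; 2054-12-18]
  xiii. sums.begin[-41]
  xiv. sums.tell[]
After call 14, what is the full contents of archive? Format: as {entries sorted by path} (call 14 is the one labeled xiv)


Answer: {fanu=stohadru, lutod/, lutod/zagazu/, lutod/zagazu/dra=la, lutod/zagazu/tru/}

Derivation:
# archive.dig(p→/lutod/zagazu/tru) => ok
# archive.shunt(s→/fanu, d→/lutod/zagazu/tru) => ToolError: exists
# archive.scribe(p→/lutod/zagazu/grodi, c→crafast) => created
# sums.begin(x→18/5) => 18/5
# sums.begin(x→<last>) => 18/5
# archive.cull(p→/lutod/zagazu/grodi) => ok
# sums.shrink(x→33) => -147/5
# sums.tell() => -147/5
# archive.scribe(p→/lutod/zagazu/dra, c→la) => created
# sums.fold(x→68) => -9996/5
# archive.openup(p→/lutod/zagazu/dra) => la
# jar.bind(k→miprosno, v→2054-12-18) => tramad
# sums.begin(x→-41) => -41
# sums.tell() => -41


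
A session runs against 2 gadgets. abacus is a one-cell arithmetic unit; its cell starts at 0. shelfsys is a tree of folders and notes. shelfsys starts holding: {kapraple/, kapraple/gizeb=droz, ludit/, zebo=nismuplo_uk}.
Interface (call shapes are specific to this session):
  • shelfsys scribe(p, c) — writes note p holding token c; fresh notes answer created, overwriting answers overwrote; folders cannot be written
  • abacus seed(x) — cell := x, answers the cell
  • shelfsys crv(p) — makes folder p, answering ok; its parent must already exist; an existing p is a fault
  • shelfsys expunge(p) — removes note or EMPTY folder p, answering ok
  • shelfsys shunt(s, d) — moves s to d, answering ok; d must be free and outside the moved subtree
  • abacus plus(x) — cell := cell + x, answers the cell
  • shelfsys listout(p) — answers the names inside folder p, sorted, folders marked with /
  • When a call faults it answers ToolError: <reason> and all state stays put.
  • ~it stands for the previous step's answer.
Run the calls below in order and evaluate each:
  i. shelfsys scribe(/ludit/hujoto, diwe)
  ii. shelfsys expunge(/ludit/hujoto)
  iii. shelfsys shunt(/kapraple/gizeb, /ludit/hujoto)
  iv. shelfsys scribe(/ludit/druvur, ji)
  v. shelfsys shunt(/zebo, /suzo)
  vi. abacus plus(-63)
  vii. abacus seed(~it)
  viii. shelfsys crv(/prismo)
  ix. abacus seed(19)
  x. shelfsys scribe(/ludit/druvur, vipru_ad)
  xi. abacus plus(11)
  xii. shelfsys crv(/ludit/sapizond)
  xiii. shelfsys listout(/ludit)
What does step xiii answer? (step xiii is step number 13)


Answer: [druvur, hujoto, sapizond/]

Derivation:
-> shelfsys scribe(p: /ludit/hujoto, c: diwe)
<- created
-> shelfsys expunge(p: /ludit/hujoto)
<- ok
-> shelfsys shunt(s: /kapraple/gizeb, d: /ludit/hujoto)
<- ok
-> shelfsys scribe(p: /ludit/druvur, c: ji)
<- created
-> shelfsys shunt(s: /zebo, d: /suzo)
<- ok
-> abacus plus(x: -63)
<- -63
-> abacus seed(x: ~it)
<- -63
-> shelfsys crv(p: /prismo)
<- ok
-> abacus seed(x: 19)
<- 19
-> shelfsys scribe(p: /ludit/druvur, c: vipru_ad)
<- overwrote
-> abacus plus(x: 11)
<- 30
-> shelfsys crv(p: /ludit/sapizond)
<- ok
-> shelfsys listout(p: /ludit)
<- [druvur, hujoto, sapizond/]


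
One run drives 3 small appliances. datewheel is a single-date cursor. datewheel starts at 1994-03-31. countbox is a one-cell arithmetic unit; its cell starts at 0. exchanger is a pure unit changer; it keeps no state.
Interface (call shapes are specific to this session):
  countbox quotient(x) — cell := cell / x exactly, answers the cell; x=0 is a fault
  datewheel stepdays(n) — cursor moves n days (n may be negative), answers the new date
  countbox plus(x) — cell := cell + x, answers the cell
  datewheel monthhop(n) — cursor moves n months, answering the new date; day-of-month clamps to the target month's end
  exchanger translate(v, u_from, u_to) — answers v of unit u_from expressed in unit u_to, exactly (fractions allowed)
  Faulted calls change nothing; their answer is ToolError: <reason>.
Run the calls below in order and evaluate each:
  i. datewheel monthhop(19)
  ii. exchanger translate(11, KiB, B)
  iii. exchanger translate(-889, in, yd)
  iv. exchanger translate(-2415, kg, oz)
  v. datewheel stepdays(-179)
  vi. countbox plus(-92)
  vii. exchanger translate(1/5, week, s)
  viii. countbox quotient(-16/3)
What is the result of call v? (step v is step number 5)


Answer: 1995-05-05

Derivation:
> datewheel monthhop n→19
:: 1995-10-31
> exchanger translate v→11 u_from→KiB u_to→B
:: 11264
> exchanger translate v→-889 u_from→in u_to→yd
:: -889/36
> exchanger translate v→-2415 u_from→kg u_to→oz
:: -552000000000/6479891
> datewheel stepdays n→-179
:: 1995-05-05
> countbox plus x→-92
:: -92
> exchanger translate v→1/5 u_from→week u_to→s
:: 120960
> countbox quotient x→-16/3
:: 69/4


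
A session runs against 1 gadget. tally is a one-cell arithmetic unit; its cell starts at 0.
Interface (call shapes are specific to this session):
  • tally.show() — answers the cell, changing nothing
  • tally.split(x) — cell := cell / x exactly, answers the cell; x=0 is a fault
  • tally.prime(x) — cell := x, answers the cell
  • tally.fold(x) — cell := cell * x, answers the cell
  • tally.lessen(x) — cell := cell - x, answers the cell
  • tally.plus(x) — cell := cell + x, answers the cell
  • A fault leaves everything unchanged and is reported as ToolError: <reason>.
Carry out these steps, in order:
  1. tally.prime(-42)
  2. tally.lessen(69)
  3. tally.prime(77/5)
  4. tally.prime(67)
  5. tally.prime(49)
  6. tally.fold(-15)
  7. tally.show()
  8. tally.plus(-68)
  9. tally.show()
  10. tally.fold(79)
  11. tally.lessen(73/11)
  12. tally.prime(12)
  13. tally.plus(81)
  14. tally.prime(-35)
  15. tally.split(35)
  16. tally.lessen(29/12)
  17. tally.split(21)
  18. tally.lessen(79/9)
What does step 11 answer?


// 1. tally.prime(x='-42') -> -42
// 2. tally.lessen(x='69') -> -111
// 3. tally.prime(x='77/5') -> 77/5
// 4. tally.prime(x='67') -> 67
// 5. tally.prime(x='49') -> 49
// 6. tally.fold(x='-15') -> -735
// 7. tally.show() -> -735
// 8. tally.plus(x='-68') -> -803
// 9. tally.show() -> -803
// 10. tally.fold(x='79') -> -63437
// 11. tally.lessen(x='73/11') -> -697880/11
// 12. tally.prime(x='12') -> 12
// 13. tally.plus(x='81') -> 93
// 14. tally.prime(x='-35') -> -35
// 15. tally.split(x='35') -> -1
// 16. tally.lessen(x='29/12') -> -41/12
// 17. tally.split(x='21') -> -41/252
// 18. tally.lessen(x='79/9') -> -751/84

Answer: -697880/11


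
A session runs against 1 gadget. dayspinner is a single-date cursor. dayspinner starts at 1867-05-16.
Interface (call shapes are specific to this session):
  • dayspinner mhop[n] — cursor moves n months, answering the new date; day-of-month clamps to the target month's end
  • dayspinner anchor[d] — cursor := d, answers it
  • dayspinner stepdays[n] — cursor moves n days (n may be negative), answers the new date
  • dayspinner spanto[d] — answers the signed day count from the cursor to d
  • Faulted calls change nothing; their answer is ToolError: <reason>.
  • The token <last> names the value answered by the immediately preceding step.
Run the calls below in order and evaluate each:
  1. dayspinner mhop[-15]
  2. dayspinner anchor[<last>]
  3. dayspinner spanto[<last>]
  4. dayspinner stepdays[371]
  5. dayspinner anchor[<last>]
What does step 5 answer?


// dayspinner mhop(n→-15) -> 1866-02-16
// dayspinner anchor(d→<last>) -> 1866-02-16
// dayspinner spanto(d→<last>) -> 0
// dayspinner stepdays(n→371) -> 1867-02-22
// dayspinner anchor(d→<last>) -> 1867-02-22

Answer: 1867-02-22


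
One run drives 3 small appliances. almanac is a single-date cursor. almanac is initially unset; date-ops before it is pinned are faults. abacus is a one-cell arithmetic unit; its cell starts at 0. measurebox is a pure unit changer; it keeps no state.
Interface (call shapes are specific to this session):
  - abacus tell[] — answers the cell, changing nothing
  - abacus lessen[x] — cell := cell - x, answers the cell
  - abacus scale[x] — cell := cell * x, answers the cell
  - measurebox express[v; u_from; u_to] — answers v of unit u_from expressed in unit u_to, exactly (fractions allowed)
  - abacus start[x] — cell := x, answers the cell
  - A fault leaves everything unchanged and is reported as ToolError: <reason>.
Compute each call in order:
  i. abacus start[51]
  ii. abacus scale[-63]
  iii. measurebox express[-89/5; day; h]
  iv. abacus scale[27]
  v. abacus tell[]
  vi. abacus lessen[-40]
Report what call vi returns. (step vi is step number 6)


→ abacus start(x=51)
← 51
→ abacus scale(x=-63)
← -3213
→ measurebox express(v=-89/5, u_from=day, u_to=h)
← -2136/5
→ abacus scale(x=27)
← -86751
→ abacus tell()
← -86751
→ abacus lessen(x=-40)
← -86711

Answer: -86711


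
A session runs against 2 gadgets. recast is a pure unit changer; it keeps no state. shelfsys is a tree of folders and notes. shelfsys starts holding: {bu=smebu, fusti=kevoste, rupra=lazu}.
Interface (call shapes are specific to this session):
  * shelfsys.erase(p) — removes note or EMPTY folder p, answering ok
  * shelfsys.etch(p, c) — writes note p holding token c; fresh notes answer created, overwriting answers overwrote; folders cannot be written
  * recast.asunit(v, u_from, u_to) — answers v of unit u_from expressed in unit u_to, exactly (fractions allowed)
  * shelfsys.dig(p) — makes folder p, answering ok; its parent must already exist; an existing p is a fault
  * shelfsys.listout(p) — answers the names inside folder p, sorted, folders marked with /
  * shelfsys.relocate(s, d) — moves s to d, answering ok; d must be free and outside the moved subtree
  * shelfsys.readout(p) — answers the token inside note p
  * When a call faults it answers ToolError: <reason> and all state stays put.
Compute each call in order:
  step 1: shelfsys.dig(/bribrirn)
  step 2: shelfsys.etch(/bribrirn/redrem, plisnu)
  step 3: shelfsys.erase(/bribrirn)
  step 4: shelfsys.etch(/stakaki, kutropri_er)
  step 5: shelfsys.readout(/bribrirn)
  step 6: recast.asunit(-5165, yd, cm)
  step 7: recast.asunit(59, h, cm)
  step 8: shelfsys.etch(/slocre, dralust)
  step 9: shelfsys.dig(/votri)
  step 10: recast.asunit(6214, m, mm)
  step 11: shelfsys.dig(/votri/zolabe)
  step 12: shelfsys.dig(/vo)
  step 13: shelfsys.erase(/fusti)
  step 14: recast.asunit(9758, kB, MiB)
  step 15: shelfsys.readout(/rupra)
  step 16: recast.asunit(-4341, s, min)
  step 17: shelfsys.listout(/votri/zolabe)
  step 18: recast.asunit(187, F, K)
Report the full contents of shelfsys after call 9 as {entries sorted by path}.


-- 1. shelfsys.dig(p=/bribrirn) => ok
-- 2. shelfsys.etch(p=/bribrirn/redrem, c=plisnu) => created
-- 3. shelfsys.erase(p=/bribrirn) => ToolError: not empty
-- 4. shelfsys.etch(p=/stakaki, c=kutropri_er) => created
-- 5. shelfsys.readout(p=/bribrirn) => ToolError: is a directory
-- 6. recast.asunit(v=-5165, u_from=yd, u_to=cm) => -2361438/5
-- 7. recast.asunit(v=59, u_from=h, u_to=cm) => ToolError: incompatible units
-- 8. shelfsys.etch(p=/slocre, c=dralust) => created
-- 9. shelfsys.dig(p=/votri) => ok
-- 10. recast.asunit(v=6214, u_from=m, u_to=mm) => 6214000
-- 11. shelfsys.dig(p=/votri/zolabe) => ok
-- 12. shelfsys.dig(p=/vo) => ok
-- 13. shelfsys.erase(p=/fusti) => ok
-- 14. recast.asunit(v=9758, u_from=kB, u_to=MiB) => 609875/65536
-- 15. shelfsys.readout(p=/rupra) => lazu
-- 16. recast.asunit(v=-4341, u_from=s, u_to=min) => -1447/20
-- 17. shelfsys.listout(p=/votri/zolabe) => []
-- 18. recast.asunit(v=187, u_from=F, u_to=K) => 64667/180

Answer: {bribrirn/, bribrirn/redrem=plisnu, bu=smebu, fusti=kevoste, rupra=lazu, slocre=dralust, stakaki=kutropri_er, votri/}


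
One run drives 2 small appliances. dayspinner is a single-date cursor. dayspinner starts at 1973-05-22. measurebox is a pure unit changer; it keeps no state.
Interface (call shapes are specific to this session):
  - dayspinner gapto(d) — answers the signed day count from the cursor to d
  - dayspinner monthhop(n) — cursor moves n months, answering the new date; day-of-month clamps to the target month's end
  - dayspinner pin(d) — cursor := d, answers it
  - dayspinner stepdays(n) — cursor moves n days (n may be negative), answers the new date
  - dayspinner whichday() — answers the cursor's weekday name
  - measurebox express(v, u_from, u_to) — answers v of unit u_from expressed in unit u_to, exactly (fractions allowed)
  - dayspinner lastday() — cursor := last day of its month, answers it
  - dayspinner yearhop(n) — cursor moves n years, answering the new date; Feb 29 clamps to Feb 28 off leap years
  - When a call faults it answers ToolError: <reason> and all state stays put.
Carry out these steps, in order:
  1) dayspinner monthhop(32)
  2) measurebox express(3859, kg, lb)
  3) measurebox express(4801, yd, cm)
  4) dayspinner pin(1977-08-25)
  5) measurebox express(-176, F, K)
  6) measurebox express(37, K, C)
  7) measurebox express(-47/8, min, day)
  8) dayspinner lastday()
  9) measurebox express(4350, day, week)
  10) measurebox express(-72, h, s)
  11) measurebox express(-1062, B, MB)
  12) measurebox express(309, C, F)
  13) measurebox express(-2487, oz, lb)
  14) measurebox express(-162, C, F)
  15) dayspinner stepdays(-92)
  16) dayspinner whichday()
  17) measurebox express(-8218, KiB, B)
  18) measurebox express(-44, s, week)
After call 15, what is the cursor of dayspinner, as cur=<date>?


Step: dayspinner monthhop[n→32]
Result: 1976-01-22
Step: measurebox express[v→3859; u_from→kg; u_to→lb]
Result: 385900000000/45359237
Step: measurebox express[v→4801; u_from→yd; u_to→cm]
Result: 10975086/25
Step: dayspinner pin[d→1977-08-25]
Result: 1977-08-25
Step: measurebox express[v→-176; u_from→F; u_to→K]
Result: 28367/180
Step: measurebox express[v→37; u_from→K; u_to→C]
Result: -4723/20
Step: measurebox express[v→-47/8; u_from→min; u_to→day]
Result: -47/11520
Step: dayspinner lastday[]
Result: 1977-08-31
Step: measurebox express[v→4350; u_from→day; u_to→week]
Result: 4350/7
Step: measurebox express[v→-72; u_from→h; u_to→s]
Result: -259200
Step: measurebox express[v→-1062; u_from→B; u_to→MB]
Result: -531/500000
Step: measurebox express[v→309; u_from→C; u_to→F]
Result: 2941/5
Step: measurebox express[v→-2487; u_from→oz; u_to→lb]
Result: -2487/16
Step: measurebox express[v→-162; u_from→C; u_to→F]
Result: -1298/5
Step: dayspinner stepdays[n→-92]
Result: 1977-05-31
Step: dayspinner whichday[]
Result: Tuesday
Step: measurebox express[v→-8218; u_from→KiB; u_to→B]
Result: -8415232
Step: measurebox express[v→-44; u_from→s; u_to→week]
Result: -11/151200

Answer: cur=1977-05-31


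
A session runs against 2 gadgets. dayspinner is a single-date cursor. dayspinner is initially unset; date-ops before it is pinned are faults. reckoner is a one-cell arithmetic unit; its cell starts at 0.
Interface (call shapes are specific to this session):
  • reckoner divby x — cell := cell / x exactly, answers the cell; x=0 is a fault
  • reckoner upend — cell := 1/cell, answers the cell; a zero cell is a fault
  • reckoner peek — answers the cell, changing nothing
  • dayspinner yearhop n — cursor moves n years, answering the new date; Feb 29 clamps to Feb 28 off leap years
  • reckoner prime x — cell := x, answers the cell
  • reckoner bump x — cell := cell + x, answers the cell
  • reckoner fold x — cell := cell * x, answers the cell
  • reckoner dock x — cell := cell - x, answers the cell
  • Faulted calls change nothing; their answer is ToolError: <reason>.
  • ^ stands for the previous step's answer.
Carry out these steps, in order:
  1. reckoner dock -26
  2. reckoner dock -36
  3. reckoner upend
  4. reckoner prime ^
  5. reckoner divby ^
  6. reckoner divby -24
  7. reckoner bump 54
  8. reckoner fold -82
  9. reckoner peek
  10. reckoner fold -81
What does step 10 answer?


I invoke reckoner dock using -26, giving 26.
I call reckoner dock using -36, and observe 62.
Then reckoner upend(), which returns 1/62.
Then reckoner prime using ^, and observe 1/62.
I call reckoner divby using ^: 1.
Now I run reckoner divby using -24, giving -1/24.
I try reckoner bump using 54: 1295/24.
Calling reckoner fold using -82: -53095/12.
I call reckoner peek, yielding -53095/12.
Calling reckoner fold using -81, yielding 1433565/4.

Answer: 1433565/4


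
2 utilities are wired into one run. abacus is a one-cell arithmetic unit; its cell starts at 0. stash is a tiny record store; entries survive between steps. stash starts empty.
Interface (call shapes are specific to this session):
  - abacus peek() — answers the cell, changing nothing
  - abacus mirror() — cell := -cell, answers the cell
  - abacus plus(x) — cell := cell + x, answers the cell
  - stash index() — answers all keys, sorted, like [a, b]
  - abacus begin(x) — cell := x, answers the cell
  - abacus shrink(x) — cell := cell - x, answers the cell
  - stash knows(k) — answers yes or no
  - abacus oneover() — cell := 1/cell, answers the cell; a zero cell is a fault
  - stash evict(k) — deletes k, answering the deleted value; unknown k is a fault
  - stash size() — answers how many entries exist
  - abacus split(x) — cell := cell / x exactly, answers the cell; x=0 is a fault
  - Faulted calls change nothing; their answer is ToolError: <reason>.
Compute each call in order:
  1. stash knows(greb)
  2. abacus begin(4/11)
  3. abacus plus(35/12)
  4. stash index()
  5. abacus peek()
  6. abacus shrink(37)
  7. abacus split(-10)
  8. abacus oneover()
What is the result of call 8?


$ stash knows k→greb
  no
$ abacus begin x→4/11
  4/11
$ abacus plus x→35/12
  433/132
$ stash index
  []
$ abacus peek
  433/132
$ abacus shrink x→37
  -4451/132
$ abacus split x→-10
  4451/1320
$ abacus oneover
  1320/4451

Answer: 1320/4451


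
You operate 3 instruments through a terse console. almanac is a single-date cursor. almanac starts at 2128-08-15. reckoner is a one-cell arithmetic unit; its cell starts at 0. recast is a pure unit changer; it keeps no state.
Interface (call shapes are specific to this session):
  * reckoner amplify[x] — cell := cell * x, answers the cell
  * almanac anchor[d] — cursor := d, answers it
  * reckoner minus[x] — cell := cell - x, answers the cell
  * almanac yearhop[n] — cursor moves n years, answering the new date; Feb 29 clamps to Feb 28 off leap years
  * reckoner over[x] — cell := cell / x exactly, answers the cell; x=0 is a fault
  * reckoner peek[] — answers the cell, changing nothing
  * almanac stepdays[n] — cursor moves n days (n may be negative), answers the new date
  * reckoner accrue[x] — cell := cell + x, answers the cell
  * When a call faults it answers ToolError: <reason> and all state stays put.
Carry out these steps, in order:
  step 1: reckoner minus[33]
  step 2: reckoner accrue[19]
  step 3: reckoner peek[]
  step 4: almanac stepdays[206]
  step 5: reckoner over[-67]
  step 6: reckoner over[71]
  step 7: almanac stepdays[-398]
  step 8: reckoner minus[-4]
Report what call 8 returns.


==> reckoner minus(x='33')
<== -33
==> reckoner accrue(x='19')
<== -14
==> reckoner peek()
<== -14
==> almanac stepdays(n='206')
<== 2129-03-09
==> reckoner over(x='-67')
<== 14/67
==> reckoner over(x='71')
<== 14/4757
==> almanac stepdays(n='-398')
<== 2128-02-05
==> reckoner minus(x='-4')
<== 19042/4757

Answer: 19042/4757


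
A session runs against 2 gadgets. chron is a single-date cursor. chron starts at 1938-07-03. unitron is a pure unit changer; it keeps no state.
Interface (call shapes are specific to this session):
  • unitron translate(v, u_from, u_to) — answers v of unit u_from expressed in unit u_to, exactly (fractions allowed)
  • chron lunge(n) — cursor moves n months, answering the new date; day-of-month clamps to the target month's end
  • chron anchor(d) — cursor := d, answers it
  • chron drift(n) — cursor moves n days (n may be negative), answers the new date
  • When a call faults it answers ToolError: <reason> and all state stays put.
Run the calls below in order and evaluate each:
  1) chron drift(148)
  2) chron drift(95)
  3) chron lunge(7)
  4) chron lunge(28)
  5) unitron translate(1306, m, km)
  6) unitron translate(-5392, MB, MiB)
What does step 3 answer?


I use chron drift passing n=148, → 1938-11-28.
Invoking chron drift passing n=95, and see 1939-03-03.
Using chron lunge passing n=7, — result: 1939-10-03.
I run chron lunge passing n=28, which returns 1942-02-03.
Then unitron translate passing v=1306, u_from=m, u_to=km, giving 653/500.
I invoke unitron translate passing v=-5392, u_from=MB, u_to=MiB, giving -5265625/1024.

Answer: 1939-10-03


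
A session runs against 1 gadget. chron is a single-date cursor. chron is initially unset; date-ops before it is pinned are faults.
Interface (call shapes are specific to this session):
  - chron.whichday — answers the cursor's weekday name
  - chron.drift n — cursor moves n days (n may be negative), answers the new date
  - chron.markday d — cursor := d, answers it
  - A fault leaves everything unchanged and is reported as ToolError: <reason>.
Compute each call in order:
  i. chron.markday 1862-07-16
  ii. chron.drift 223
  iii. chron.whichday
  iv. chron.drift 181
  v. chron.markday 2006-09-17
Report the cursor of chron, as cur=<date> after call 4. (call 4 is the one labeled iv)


Then chron.markday using d='1862-07-16': 1862-07-16.
Calling chron.drift using n='223', and observe 1863-02-24.
Calling chron.whichday, — result: Tuesday.
I invoke chron.drift using n='181', — result: 1863-08-24.
Then chron.markday using d='2006-09-17', and observe 2006-09-17.

Answer: cur=1863-08-24


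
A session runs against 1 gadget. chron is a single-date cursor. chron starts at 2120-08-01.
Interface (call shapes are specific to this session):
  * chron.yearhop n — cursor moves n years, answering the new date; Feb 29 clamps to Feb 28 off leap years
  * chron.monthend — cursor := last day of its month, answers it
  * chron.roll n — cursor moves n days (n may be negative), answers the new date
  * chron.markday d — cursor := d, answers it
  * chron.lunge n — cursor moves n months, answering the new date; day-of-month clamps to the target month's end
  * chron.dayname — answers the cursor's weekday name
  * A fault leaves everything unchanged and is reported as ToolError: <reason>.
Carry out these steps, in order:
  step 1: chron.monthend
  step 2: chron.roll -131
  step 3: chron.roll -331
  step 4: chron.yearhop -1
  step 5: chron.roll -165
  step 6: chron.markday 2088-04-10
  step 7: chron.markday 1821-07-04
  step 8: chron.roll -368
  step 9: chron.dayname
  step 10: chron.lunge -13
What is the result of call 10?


I try chron.monthend(): 2120-08-31.
Using chron.roll(n: -131), — result: 2120-04-22.
Now I run chron.roll(n: -331), yielding 2119-05-27.
Calling chron.yearhop(n: -1), yielding 2118-05-27.
Next I call chron.roll(n: -165), and get 2117-12-13.
I call chron.markday(d: 2088-04-10): 2088-04-10.
I call chron.markday(d: 1821-07-04): 1821-07-04.
Then chron.roll(n: -368), and see 1820-07-01.
Next I call chron.dayname(), → Saturday.
I invoke chron.lunge(n: -13), and see 1819-06-01.

Answer: 1819-06-01


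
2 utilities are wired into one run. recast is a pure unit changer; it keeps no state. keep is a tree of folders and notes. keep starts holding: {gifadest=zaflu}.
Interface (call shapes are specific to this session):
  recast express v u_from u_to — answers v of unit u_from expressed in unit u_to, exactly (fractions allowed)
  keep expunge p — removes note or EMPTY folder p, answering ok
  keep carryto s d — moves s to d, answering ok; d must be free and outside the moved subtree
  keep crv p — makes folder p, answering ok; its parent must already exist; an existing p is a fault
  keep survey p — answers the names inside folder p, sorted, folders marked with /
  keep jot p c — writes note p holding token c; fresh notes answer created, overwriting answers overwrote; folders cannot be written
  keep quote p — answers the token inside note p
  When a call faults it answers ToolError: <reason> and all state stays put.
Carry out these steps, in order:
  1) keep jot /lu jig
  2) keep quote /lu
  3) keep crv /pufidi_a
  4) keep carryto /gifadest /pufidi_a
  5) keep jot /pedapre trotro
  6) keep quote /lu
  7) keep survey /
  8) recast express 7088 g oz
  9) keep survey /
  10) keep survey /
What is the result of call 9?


Answer: [gifadest, lu, pedapre, pufidi_a/]

Derivation:
→ keep jot(p='/lu', c='jig')
← created
→ keep quote(p='/lu')
← jig
→ keep crv(p='/pufidi_a')
← ok
→ keep carryto(s='/gifadest', d='/pufidi_a')
← ToolError: exists
→ keep jot(p='/pedapre', c='trotro')
← created
→ keep quote(p='/lu')
← jig
→ keep survey(p='/')
← [gifadest, lu, pedapre, pufidi_a/]
→ recast express(v='7088', u_from='g', u_to='oz')
← 11340800000/45359237
→ keep survey(p='/')
← [gifadest, lu, pedapre, pufidi_a/]
→ keep survey(p='/')
← [gifadest, lu, pedapre, pufidi_a/]
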